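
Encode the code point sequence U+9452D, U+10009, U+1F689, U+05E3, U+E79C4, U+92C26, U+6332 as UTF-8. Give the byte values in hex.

U+9452D: 4-byte form → F2 94 94 AD.
U+10009: 4-byte form → F0 90 80 89.
U+1F689: 4-byte form → F0 9F 9A 89.
U+05E3: 2-byte form → D7 A3.
U+E79C4: 4-byte form → F3 A7 A7 84.
U+92C26: 4-byte form → F2 92 B0 A6.
U+6332: 3-byte form → E6 8C B2.
Concatenated (25 bytes): F2 94 94 AD F0 90 80 89 F0 9F 9A 89 D7 A3 F3 A7 A7 84 F2 92 B0 A6 E6 8C B2.

F2 94 94 AD F0 90 80 89 F0 9F 9A 89 D7 A3 F3 A7 A7 84 F2 92 B0 A6 E6 8C B2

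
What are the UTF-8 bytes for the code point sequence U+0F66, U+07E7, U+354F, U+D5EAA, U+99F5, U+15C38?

E0 BD A6 DF A7 E3 95 8F F3 95 BA AA E9 A7 B5 F0 95 B0 B8

U+0F66: 3-byte form → E0 BD A6.
U+07E7: 2-byte form → DF A7.
U+354F: 3-byte form → E3 95 8F.
U+D5EAA: 4-byte form → F3 95 BA AA.
U+99F5: 3-byte form → E9 A7 B5.
U+15C38: 4-byte form → F0 95 B0 B8.
Concatenated (19 bytes): E0 BD A6 DF A7 E3 95 8F F3 95 BA AA E9 A7 B5 F0 95 B0 B8.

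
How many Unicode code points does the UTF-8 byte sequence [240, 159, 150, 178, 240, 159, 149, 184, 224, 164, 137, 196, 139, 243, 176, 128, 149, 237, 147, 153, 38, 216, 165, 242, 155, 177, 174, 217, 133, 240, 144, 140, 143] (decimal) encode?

11

Byte at offset 0: 0xF0 = 11110000 → 4-byte char (#1). Advance 4.
Byte at offset 4: 0xF0 = 11110000 → 4-byte char (#2). Advance 4.
Byte at offset 8: 0xE0 = 11100000 → 3-byte char (#3). Advance 3.
Byte at offset 11: 0xC4 = 11000100 → 2-byte char (#4). Advance 2.
Byte at offset 13: 0xF3 = 11110011 → 4-byte char (#5). Advance 4.
Byte at offset 17: 0xED = 11101101 → 3-byte char (#6). Advance 3.
Byte at offset 20: 0x26 = 00100110 → 1-byte char (#7). Advance 1.
Byte at offset 21: 0xD8 = 11011000 → 2-byte char (#8). Advance 2.
Byte at offset 23: 0xF2 = 11110010 → 4-byte char (#9). Advance 4.
Byte at offset 27: 0xD9 = 11011001 → 2-byte char (#10). Advance 2.
Byte at offset 29: 0xF0 = 11110000 → 4-byte char (#11). Advance 4.
Reached end at offset 33 after 11 code points.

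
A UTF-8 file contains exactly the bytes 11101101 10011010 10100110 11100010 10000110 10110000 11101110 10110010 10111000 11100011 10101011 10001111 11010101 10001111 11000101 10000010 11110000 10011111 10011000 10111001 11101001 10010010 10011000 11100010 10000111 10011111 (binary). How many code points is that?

9

Byte at offset 0: 0xED = 11101101 → 3-byte char (#1). Advance 3.
Byte at offset 3: 0xE2 = 11100010 → 3-byte char (#2). Advance 3.
Byte at offset 6: 0xEE = 11101110 → 3-byte char (#3). Advance 3.
Byte at offset 9: 0xE3 = 11100011 → 3-byte char (#4). Advance 3.
Byte at offset 12: 0xD5 = 11010101 → 2-byte char (#5). Advance 2.
Byte at offset 14: 0xC5 = 11000101 → 2-byte char (#6). Advance 2.
Byte at offset 16: 0xF0 = 11110000 → 4-byte char (#7). Advance 4.
Byte at offset 20: 0xE9 = 11101001 → 3-byte char (#8). Advance 3.
Byte at offset 23: 0xE2 = 11100010 → 3-byte char (#9). Advance 3.
Reached end at offset 26 after 9 code points.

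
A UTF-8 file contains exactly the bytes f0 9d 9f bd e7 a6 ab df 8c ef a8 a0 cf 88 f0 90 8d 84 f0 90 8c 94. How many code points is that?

7

Byte at offset 0: 0xF0 = 11110000 → 4-byte char (#1). Advance 4.
Byte at offset 4: 0xE7 = 11100111 → 3-byte char (#2). Advance 3.
Byte at offset 7: 0xDF = 11011111 → 2-byte char (#3). Advance 2.
Byte at offset 9: 0xEF = 11101111 → 3-byte char (#4). Advance 3.
Byte at offset 12: 0xCF = 11001111 → 2-byte char (#5). Advance 2.
Byte at offset 14: 0xF0 = 11110000 → 4-byte char (#6). Advance 4.
Byte at offset 18: 0xF0 = 11110000 → 4-byte char (#7). Advance 4.
Reached end at offset 22 after 7 code points.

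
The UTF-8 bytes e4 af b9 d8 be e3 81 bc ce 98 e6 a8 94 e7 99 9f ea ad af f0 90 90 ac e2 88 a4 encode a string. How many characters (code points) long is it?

Byte at offset 0: 0xE4 = 11100100 → 3-byte char (#1). Advance 3.
Byte at offset 3: 0xD8 = 11011000 → 2-byte char (#2). Advance 2.
Byte at offset 5: 0xE3 = 11100011 → 3-byte char (#3). Advance 3.
Byte at offset 8: 0xCE = 11001110 → 2-byte char (#4). Advance 2.
Byte at offset 10: 0xE6 = 11100110 → 3-byte char (#5). Advance 3.
Byte at offset 13: 0xE7 = 11100111 → 3-byte char (#6). Advance 3.
Byte at offset 16: 0xEA = 11101010 → 3-byte char (#7). Advance 3.
Byte at offset 19: 0xF0 = 11110000 → 4-byte char (#8). Advance 4.
Byte at offset 23: 0xE2 = 11100010 → 3-byte char (#9). Advance 3.
Reached end at offset 26 after 9 code points.

9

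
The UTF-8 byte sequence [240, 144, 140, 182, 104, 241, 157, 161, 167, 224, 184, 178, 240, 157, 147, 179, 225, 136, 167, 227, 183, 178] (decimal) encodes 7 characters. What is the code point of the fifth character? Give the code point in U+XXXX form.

U+1D4F3

Offset 0: leading byte 0xF0 = 11110000 → 4-byte char #1 = F0 90 8C B6.
Offset 4: leading byte 0x68 = 01101000 → 1-byte char #2 = 68.
Offset 5: leading byte 0xF1 = 11110001 → 4-byte char #3 = F1 9D A1 A7.
Offset 9: leading byte 0xE0 = 11100000 → 3-byte char #4 = E0 B8 B2.
Offset 12: leading byte 0xF0 = 11110000 → 4-byte char #5 = F0 9D 93 B3.
Leading byte 0xF0 = 11110000 matches 11110xxx → 4-byte sequence.
Byte 1: 0xF0 = 11110000, payload 000 (3 bits).
Byte 2: 0x9D = 10011101 (10xxxxxx ✓), payload 011101.
Byte 3: 0x93 = 10010011 (10xxxxxx ✓), payload 010011.
Byte 4: 0xB3 = 10110011 (10xxxxxx ✓), payload 110011.
Concatenate: 000011101010011110011 = 0x1D4F3 (21 bits → U+1D4F3).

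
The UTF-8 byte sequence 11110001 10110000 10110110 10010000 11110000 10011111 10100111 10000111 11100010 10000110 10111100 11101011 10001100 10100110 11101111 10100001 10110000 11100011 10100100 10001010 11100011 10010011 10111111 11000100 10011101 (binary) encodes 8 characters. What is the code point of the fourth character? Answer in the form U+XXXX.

U+B326

Offset 0: leading byte 0xF1 = 11110001 → 4-byte char #1 = F1 B0 B6 90.
Offset 4: leading byte 0xF0 = 11110000 → 4-byte char #2 = F0 9F A7 87.
Offset 8: leading byte 0xE2 = 11100010 → 3-byte char #3 = E2 86 BC.
Offset 11: leading byte 0xEB = 11101011 → 3-byte char #4 = EB 8C A6.
Leading byte 0xEB = 11101011 matches 1110xxxx → 3-byte sequence.
Byte 1: 0xEB = 11101011, payload 1011 (4 bits).
Byte 2: 0x8C = 10001100 (10xxxxxx ✓), payload 001100.
Byte 3: 0xA6 = 10100110 (10xxxxxx ✓), payload 100110.
Concatenate: 1011001100100110 = 0xB326 (16 bits → U+B326).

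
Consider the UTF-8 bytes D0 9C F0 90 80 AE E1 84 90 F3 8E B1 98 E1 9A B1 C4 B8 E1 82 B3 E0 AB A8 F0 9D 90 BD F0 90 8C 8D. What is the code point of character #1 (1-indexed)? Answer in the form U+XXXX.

U+041C

Offset 0: leading byte 0xD0 = 11010000 → 2-byte char #1 = D0 9C.
Leading byte 0xD0 = 11010000 matches 110xxxxx → 2-byte sequence.
Byte 1: 0xD0 = 11010000, payload 10000 (5 bits).
Byte 2: 0x9C = 10011100 (10xxxxxx ✓), payload 011100.
Concatenate: 10000011100 = 0x41C (11 bits → U+041C).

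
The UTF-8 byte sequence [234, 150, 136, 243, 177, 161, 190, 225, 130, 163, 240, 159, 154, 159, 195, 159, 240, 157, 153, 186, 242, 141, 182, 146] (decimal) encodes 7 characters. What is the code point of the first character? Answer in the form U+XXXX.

Offset 0: leading byte 0xEA = 11101010 → 3-byte char #1 = EA 96 88.
Leading byte 0xEA = 11101010 matches 1110xxxx → 3-byte sequence.
Byte 1: 0xEA = 11101010, payload 1010 (4 bits).
Byte 2: 0x96 = 10010110 (10xxxxxx ✓), payload 010110.
Byte 3: 0x88 = 10001000 (10xxxxxx ✓), payload 001000.
Concatenate: 1010010110001000 = 0xA588 (16 bits → U+A588).

U+A588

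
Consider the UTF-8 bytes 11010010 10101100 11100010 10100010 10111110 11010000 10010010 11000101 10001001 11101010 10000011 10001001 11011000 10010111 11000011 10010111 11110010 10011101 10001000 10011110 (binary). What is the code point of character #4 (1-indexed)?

Offset 0: leading byte 0xD2 = 11010010 → 2-byte char #1 = D2 AC.
Offset 2: leading byte 0xE2 = 11100010 → 3-byte char #2 = E2 A2 BE.
Offset 5: leading byte 0xD0 = 11010000 → 2-byte char #3 = D0 92.
Offset 7: leading byte 0xC5 = 11000101 → 2-byte char #4 = C5 89.
Leading byte 0xC5 = 11000101 matches 110xxxxx → 2-byte sequence.
Byte 1: 0xC5 = 11000101, payload 00101 (5 bits).
Byte 2: 0x89 = 10001001 (10xxxxxx ✓), payload 001001.
Concatenate: 00101001001 = 0x149 (11 bits → U+0149).

U+0149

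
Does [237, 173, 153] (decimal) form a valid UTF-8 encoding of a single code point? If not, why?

invalid (encodes a surrogate (U+D800–U+DFFF))

Structurally a 3-byte sequence; payload = 0xDB59.
But 0xDB59 is in U+D800–U+DFFF, the surrogate range. Surrogates are not Unicode scalar values and are forbidden in UTF-8.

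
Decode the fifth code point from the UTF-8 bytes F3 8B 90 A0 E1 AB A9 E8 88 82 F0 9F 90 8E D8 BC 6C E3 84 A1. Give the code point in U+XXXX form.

U+063C

Offset 0: leading byte 0xF3 = 11110011 → 4-byte char #1 = F3 8B 90 A0.
Offset 4: leading byte 0xE1 = 11100001 → 3-byte char #2 = E1 AB A9.
Offset 7: leading byte 0xE8 = 11101000 → 3-byte char #3 = E8 88 82.
Offset 10: leading byte 0xF0 = 11110000 → 4-byte char #4 = F0 9F 90 8E.
Offset 14: leading byte 0xD8 = 11011000 → 2-byte char #5 = D8 BC.
Leading byte 0xD8 = 11011000 matches 110xxxxx → 2-byte sequence.
Byte 1: 0xD8 = 11011000, payload 11000 (5 bits).
Byte 2: 0xBC = 10111100 (10xxxxxx ✓), payload 111100.
Concatenate: 11000111100 = 0x63C (11 bits → U+063C).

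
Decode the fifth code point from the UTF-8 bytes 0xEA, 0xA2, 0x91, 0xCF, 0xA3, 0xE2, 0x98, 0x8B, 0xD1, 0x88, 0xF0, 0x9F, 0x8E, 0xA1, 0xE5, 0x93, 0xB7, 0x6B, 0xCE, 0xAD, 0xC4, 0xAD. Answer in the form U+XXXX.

Offset 0: leading byte 0xEA = 11101010 → 3-byte char #1 = EA A2 91.
Offset 3: leading byte 0xCF = 11001111 → 2-byte char #2 = CF A3.
Offset 5: leading byte 0xE2 = 11100010 → 3-byte char #3 = E2 98 8B.
Offset 8: leading byte 0xD1 = 11010001 → 2-byte char #4 = D1 88.
Offset 10: leading byte 0xF0 = 11110000 → 4-byte char #5 = F0 9F 8E A1.
Leading byte 0xF0 = 11110000 matches 11110xxx → 4-byte sequence.
Byte 1: 0xF0 = 11110000, payload 000 (3 bits).
Byte 2: 0x9F = 10011111 (10xxxxxx ✓), payload 011111.
Byte 3: 0x8E = 10001110 (10xxxxxx ✓), payload 001110.
Byte 4: 0xA1 = 10100001 (10xxxxxx ✓), payload 100001.
Concatenate: 000011111001110100001 = 0x1F3A1 (21 bits → U+1F3A1).

U+1F3A1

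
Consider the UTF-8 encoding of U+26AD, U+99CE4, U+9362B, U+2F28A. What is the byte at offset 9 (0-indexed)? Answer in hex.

0x98

U+26AD → 3-byte form E2 9A AD at offsets 0–2.
U+99CE4 → 4-byte form F2 99 B3 A4 at offsets 3–6.
U+9362B → 4-byte form F2 93 98 AB at offsets 7–10.
Offset 9 falls in char 3's range; it's byte 3 of F2 93 98 AB = 0x98.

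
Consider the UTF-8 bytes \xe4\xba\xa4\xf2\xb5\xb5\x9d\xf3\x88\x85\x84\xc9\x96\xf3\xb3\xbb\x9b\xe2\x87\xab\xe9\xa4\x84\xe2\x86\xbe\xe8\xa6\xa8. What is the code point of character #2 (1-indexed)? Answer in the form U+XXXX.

Offset 0: leading byte 0xE4 = 11100100 → 3-byte char #1 = E4 BA A4.
Offset 3: leading byte 0xF2 = 11110010 → 4-byte char #2 = F2 B5 B5 9D.
Leading byte 0xF2 = 11110010 matches 11110xxx → 4-byte sequence.
Byte 1: 0xF2 = 11110010, payload 010 (3 bits).
Byte 2: 0xB5 = 10110101 (10xxxxxx ✓), payload 110101.
Byte 3: 0xB5 = 10110101 (10xxxxxx ✓), payload 110101.
Byte 4: 0x9D = 10011101 (10xxxxxx ✓), payload 011101.
Concatenate: 010110101110101011101 = 0xB5D5D (21 bits → U+B5D5D).

U+B5D5D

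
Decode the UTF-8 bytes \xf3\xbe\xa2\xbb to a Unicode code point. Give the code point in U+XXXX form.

Leading byte 0xF3 = 11110011 matches 11110xxx → 4-byte sequence.
Byte 1: 0xF3 = 11110011, payload 011 (3 bits).
Byte 2: 0xBE = 10111110 (10xxxxxx ✓), payload 111110.
Byte 3: 0xA2 = 10100010 (10xxxxxx ✓), payload 100010.
Byte 4: 0xBB = 10111011 (10xxxxxx ✓), payload 111011.
Concatenate: 011111110100010111011 = 0xFE8BB (21 bits → U+FE8BB).

U+FE8BB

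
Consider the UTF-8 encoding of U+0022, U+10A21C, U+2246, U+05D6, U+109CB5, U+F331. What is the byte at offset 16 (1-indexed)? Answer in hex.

0x8C

1-indexed offset 16 is 0-indexed offset 15.
U+0022 → 1-byte form 22 at offsets 0–0.
U+10A21C → 4-byte form F4 8A 88 9C at offsets 1–4.
U+2246 → 3-byte form E2 89 86 at offsets 5–7.
U+05D6 → 2-byte form D7 96 at offsets 8–9.
U+109CB5 → 4-byte form F4 89 B2 B5 at offsets 10–13.
U+F331 → 3-byte form EF 8C B1 at offsets 14–16.
Offset 15 falls in char 6's range; it's byte 2 of EF 8C B1 = 0x8C.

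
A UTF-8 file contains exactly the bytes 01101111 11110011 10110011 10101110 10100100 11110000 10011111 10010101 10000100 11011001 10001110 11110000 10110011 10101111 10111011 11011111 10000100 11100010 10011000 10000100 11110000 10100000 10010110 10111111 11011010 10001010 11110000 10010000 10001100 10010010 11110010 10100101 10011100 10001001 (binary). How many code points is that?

11

Byte at offset 0: 0x6F = 01101111 → 1-byte char (#1). Advance 1.
Byte at offset 1: 0xF3 = 11110011 → 4-byte char (#2). Advance 4.
Byte at offset 5: 0xF0 = 11110000 → 4-byte char (#3). Advance 4.
Byte at offset 9: 0xD9 = 11011001 → 2-byte char (#4). Advance 2.
Byte at offset 11: 0xF0 = 11110000 → 4-byte char (#5). Advance 4.
Byte at offset 15: 0xDF = 11011111 → 2-byte char (#6). Advance 2.
Byte at offset 17: 0xE2 = 11100010 → 3-byte char (#7). Advance 3.
Byte at offset 20: 0xF0 = 11110000 → 4-byte char (#8). Advance 4.
Byte at offset 24: 0xDA = 11011010 → 2-byte char (#9). Advance 2.
Byte at offset 26: 0xF0 = 11110000 → 4-byte char (#10). Advance 4.
Byte at offset 30: 0xF2 = 11110010 → 4-byte char (#11). Advance 4.
Reached end at offset 34 after 11 code points.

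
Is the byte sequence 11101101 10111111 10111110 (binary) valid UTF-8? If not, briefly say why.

Structurally a 3-byte sequence; payload = 0xDFFE.
But 0xDFFE is in U+D800–U+DFFF, the surrogate range. Surrogates are not Unicode scalar values and are forbidden in UTF-8.

invalid (encodes a surrogate (U+D800–U+DFFF))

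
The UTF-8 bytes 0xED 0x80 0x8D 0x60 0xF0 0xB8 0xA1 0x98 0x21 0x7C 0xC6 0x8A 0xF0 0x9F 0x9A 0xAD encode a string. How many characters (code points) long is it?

Byte at offset 0: 0xED = 11101101 → 3-byte char (#1). Advance 3.
Byte at offset 3: 0x60 = 01100000 → 1-byte char (#2). Advance 1.
Byte at offset 4: 0xF0 = 11110000 → 4-byte char (#3). Advance 4.
Byte at offset 8: 0x21 = 00100001 → 1-byte char (#4). Advance 1.
Byte at offset 9: 0x7C = 01111100 → 1-byte char (#5). Advance 1.
Byte at offset 10: 0xC6 = 11000110 → 2-byte char (#6). Advance 2.
Byte at offset 12: 0xF0 = 11110000 → 4-byte char (#7). Advance 4.
Reached end at offset 16 after 7 code points.

7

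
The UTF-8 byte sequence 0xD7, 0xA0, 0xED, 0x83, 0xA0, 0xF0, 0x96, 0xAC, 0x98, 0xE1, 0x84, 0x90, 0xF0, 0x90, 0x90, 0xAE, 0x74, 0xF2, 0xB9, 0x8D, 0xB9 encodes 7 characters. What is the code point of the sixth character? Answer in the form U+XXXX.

Offset 0: leading byte 0xD7 = 11010111 → 2-byte char #1 = D7 A0.
Offset 2: leading byte 0xED = 11101101 → 3-byte char #2 = ED 83 A0.
Offset 5: leading byte 0xF0 = 11110000 → 4-byte char #3 = F0 96 AC 98.
Offset 9: leading byte 0xE1 = 11100001 → 3-byte char #4 = E1 84 90.
Offset 12: leading byte 0xF0 = 11110000 → 4-byte char #5 = F0 90 90 AE.
Offset 16: leading byte 0x74 = 01110100 → 1-byte char #6 = 74.
Leading byte 0x74 = 01110100 matches 0xxxxxxx → 1-byte sequence.
Byte 1: 0x74 = 01110100, payload 1110100 (7 bits).
Concatenate: 1110100 = 0x74 (7 bits → U+0074).

U+0074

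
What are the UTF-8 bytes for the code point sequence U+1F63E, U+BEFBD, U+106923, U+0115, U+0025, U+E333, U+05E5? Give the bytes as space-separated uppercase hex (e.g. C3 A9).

U+1F63E: 4-byte form → F0 9F 98 BE.
U+BEFBD: 4-byte form → F2 BE BE BD.
U+106923: 4-byte form → F4 86 A4 A3.
U+0115: 2-byte form → C4 95.
U+0025: 1-byte form → 25.
U+E333: 3-byte form → EE 8C B3.
U+05E5: 2-byte form → D7 A5.
Concatenated (20 bytes): F0 9F 98 BE F2 BE BE BD F4 86 A4 A3 C4 95 25 EE 8C B3 D7 A5.

F0 9F 98 BE F2 BE BE BD F4 86 A4 A3 C4 95 25 EE 8C B3 D7 A5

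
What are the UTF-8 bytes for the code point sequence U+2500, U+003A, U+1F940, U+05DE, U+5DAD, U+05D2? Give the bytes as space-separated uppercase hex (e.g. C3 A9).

E2 94 80 3A F0 9F A5 80 D7 9E E5 B6 AD D7 92

U+2500: 3-byte form → E2 94 80.
U+003A: 1-byte form → 3A.
U+1F940: 4-byte form → F0 9F A5 80.
U+05DE: 2-byte form → D7 9E.
U+5DAD: 3-byte form → E5 B6 AD.
U+05D2: 2-byte form → D7 92.
Concatenated (15 bytes): E2 94 80 3A F0 9F A5 80 D7 9E E5 B6 AD D7 92.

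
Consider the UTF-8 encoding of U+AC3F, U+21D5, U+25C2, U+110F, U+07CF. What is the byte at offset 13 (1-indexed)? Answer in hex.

1-indexed offset 13 is 0-indexed offset 12.
U+AC3F → 3-byte form EA B0 BF at offsets 0–2.
U+21D5 → 3-byte form E2 87 95 at offsets 3–5.
U+25C2 → 3-byte form E2 97 82 at offsets 6–8.
U+110F → 3-byte form E1 84 8F at offsets 9–11.
U+07CF → 2-byte form DF 8F at offsets 12–13.
Offset 12 falls in char 5's range; it's byte 1 of DF 8F = 0xDF.

0xDF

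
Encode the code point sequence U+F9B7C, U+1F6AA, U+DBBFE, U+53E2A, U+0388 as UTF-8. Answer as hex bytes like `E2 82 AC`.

U+F9B7C: 4-byte form → F3 B9 AD BC.
U+1F6AA: 4-byte form → F0 9F 9A AA.
U+DBBFE: 4-byte form → F3 9B AF BE.
U+53E2A: 4-byte form → F1 93 B8 AA.
U+0388: 2-byte form → CE 88.
Concatenated (18 bytes): F3 B9 AD BC F0 9F 9A AA F3 9B AF BE F1 93 B8 AA CE 88.

F3 B9 AD BC F0 9F 9A AA F3 9B AF BE F1 93 B8 AA CE 88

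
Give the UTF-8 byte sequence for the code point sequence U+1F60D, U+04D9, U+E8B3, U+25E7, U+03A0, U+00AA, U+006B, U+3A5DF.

U+1F60D: 4-byte form → F0 9F 98 8D.
U+04D9: 2-byte form → D3 99.
U+E8B3: 3-byte form → EE A2 B3.
U+25E7: 3-byte form → E2 97 A7.
U+03A0: 2-byte form → CE A0.
U+00AA: 2-byte form → C2 AA.
U+006B: 1-byte form → 6B.
U+3A5DF: 4-byte form → F0 BA 97 9F.
Concatenated (21 bytes): F0 9F 98 8D D3 99 EE A2 B3 E2 97 A7 CE A0 C2 AA 6B F0 BA 97 9F.

F0 9F 98 8D D3 99 EE A2 B3 E2 97 A7 CE A0 C2 AA 6B F0 BA 97 9F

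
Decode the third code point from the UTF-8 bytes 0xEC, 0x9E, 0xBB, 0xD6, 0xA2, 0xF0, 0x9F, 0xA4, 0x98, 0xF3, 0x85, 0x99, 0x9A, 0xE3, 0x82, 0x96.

U+1F918

Offset 0: leading byte 0xEC = 11101100 → 3-byte char #1 = EC 9E BB.
Offset 3: leading byte 0xD6 = 11010110 → 2-byte char #2 = D6 A2.
Offset 5: leading byte 0xF0 = 11110000 → 4-byte char #3 = F0 9F A4 98.
Leading byte 0xF0 = 11110000 matches 11110xxx → 4-byte sequence.
Byte 1: 0xF0 = 11110000, payload 000 (3 bits).
Byte 2: 0x9F = 10011111 (10xxxxxx ✓), payload 011111.
Byte 3: 0xA4 = 10100100 (10xxxxxx ✓), payload 100100.
Byte 4: 0x98 = 10011000 (10xxxxxx ✓), payload 011000.
Concatenate: 000011111100100011000 = 0x1F918 (21 bits → U+1F918).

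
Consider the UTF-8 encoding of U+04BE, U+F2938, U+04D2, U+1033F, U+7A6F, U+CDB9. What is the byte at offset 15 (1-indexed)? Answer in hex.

1-indexed offset 15 is 0-indexed offset 14.
U+04BE → 2-byte form D2 BE at offsets 0–1.
U+F2938 → 4-byte form F3 B2 A4 B8 at offsets 2–5.
U+04D2 → 2-byte form D3 92 at offsets 6–7.
U+1033F → 4-byte form F0 90 8C BF at offsets 8–11.
U+7A6F → 3-byte form E7 A9 AF at offsets 12–14.
Offset 14 falls in char 5's range; it's byte 3 of E7 A9 AF = 0xAF.

0xAF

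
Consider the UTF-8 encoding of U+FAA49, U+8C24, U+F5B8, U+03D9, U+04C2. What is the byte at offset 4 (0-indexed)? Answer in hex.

0xE8

U+FAA49 → 4-byte form F3 BA A9 89 at offsets 0–3.
U+8C24 → 3-byte form E8 B0 A4 at offsets 4–6.
Offset 4 falls in char 2's range; it's byte 1 of E8 B0 A4 = 0xE8.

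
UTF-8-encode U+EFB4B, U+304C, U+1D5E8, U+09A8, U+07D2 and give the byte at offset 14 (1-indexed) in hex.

1-indexed offset 14 is 0-indexed offset 13.
U+EFB4B → 4-byte form F3 AF AD 8B at offsets 0–3.
U+304C → 3-byte form E3 81 8C at offsets 4–6.
U+1D5E8 → 4-byte form F0 9D 97 A8 at offsets 7–10.
U+09A8 → 3-byte form E0 A6 A8 at offsets 11–13.
Offset 13 falls in char 4's range; it's byte 3 of E0 A6 A8 = 0xA8.

0xA8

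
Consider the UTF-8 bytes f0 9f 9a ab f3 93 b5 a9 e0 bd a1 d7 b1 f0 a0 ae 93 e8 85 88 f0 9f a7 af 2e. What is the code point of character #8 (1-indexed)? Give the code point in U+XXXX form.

U+002E

Offset 0: leading byte 0xF0 = 11110000 → 4-byte char #1 = F0 9F 9A AB.
Offset 4: leading byte 0xF3 = 11110011 → 4-byte char #2 = F3 93 B5 A9.
Offset 8: leading byte 0xE0 = 11100000 → 3-byte char #3 = E0 BD A1.
Offset 11: leading byte 0xD7 = 11010111 → 2-byte char #4 = D7 B1.
Offset 13: leading byte 0xF0 = 11110000 → 4-byte char #5 = F0 A0 AE 93.
Offset 17: leading byte 0xE8 = 11101000 → 3-byte char #6 = E8 85 88.
Offset 20: leading byte 0xF0 = 11110000 → 4-byte char #7 = F0 9F A7 AF.
Offset 24: leading byte 0x2E = 00101110 → 1-byte char #8 = 2E.
Leading byte 0x2E = 00101110 matches 0xxxxxxx → 1-byte sequence.
Byte 1: 0x2E = 00101110, payload 0101110 (7 bits).
Concatenate: 0101110 = 0x2E (7 bits → U+002E).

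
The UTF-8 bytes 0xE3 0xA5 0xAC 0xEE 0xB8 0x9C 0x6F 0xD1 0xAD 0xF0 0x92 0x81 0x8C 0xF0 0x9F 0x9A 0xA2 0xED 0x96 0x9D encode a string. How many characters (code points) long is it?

7

Byte at offset 0: 0xE3 = 11100011 → 3-byte char (#1). Advance 3.
Byte at offset 3: 0xEE = 11101110 → 3-byte char (#2). Advance 3.
Byte at offset 6: 0x6F = 01101111 → 1-byte char (#3). Advance 1.
Byte at offset 7: 0xD1 = 11010001 → 2-byte char (#4). Advance 2.
Byte at offset 9: 0xF0 = 11110000 → 4-byte char (#5). Advance 4.
Byte at offset 13: 0xF0 = 11110000 → 4-byte char (#6). Advance 4.
Byte at offset 17: 0xED = 11101101 → 3-byte char (#7). Advance 3.
Reached end at offset 20 after 7 code points.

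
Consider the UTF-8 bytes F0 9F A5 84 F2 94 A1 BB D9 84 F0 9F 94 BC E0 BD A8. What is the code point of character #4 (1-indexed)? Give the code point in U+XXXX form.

Offset 0: leading byte 0xF0 = 11110000 → 4-byte char #1 = F0 9F A5 84.
Offset 4: leading byte 0xF2 = 11110010 → 4-byte char #2 = F2 94 A1 BB.
Offset 8: leading byte 0xD9 = 11011001 → 2-byte char #3 = D9 84.
Offset 10: leading byte 0xF0 = 11110000 → 4-byte char #4 = F0 9F 94 BC.
Leading byte 0xF0 = 11110000 matches 11110xxx → 4-byte sequence.
Byte 1: 0xF0 = 11110000, payload 000 (3 bits).
Byte 2: 0x9F = 10011111 (10xxxxxx ✓), payload 011111.
Byte 3: 0x94 = 10010100 (10xxxxxx ✓), payload 010100.
Byte 4: 0xBC = 10111100 (10xxxxxx ✓), payload 111100.
Concatenate: 000011111010100111100 = 0x1F53C (21 bits → U+1F53C).

U+1F53C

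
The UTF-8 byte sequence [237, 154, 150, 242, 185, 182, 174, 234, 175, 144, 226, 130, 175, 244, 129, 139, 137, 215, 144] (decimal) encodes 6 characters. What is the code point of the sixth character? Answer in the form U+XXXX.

U+05D0

Offset 0: leading byte 0xED = 11101101 → 3-byte char #1 = ED 9A 96.
Offset 3: leading byte 0xF2 = 11110010 → 4-byte char #2 = F2 B9 B6 AE.
Offset 7: leading byte 0xEA = 11101010 → 3-byte char #3 = EA AF 90.
Offset 10: leading byte 0xE2 = 11100010 → 3-byte char #4 = E2 82 AF.
Offset 13: leading byte 0xF4 = 11110100 → 4-byte char #5 = F4 81 8B 89.
Offset 17: leading byte 0xD7 = 11010111 → 2-byte char #6 = D7 90.
Leading byte 0xD7 = 11010111 matches 110xxxxx → 2-byte sequence.
Byte 1: 0xD7 = 11010111, payload 10111 (5 bits).
Byte 2: 0x90 = 10010000 (10xxxxxx ✓), payload 010000.
Concatenate: 10111010000 = 0x5D0 (11 bits → U+05D0).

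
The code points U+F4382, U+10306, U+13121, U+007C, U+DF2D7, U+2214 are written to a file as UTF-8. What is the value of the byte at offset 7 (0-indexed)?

U+F4382 → 4-byte form F3 B4 8E 82 at offsets 0–3.
U+10306 → 4-byte form F0 90 8C 86 at offsets 4–7.
Offset 7 falls in char 2's range; it's byte 4 of F0 90 8C 86 = 0x86.

0x86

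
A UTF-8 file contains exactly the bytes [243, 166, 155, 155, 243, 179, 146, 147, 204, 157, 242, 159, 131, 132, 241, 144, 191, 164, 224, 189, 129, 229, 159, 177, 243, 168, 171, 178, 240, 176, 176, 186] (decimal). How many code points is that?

9

Byte at offset 0: 0xF3 = 11110011 → 4-byte char (#1). Advance 4.
Byte at offset 4: 0xF3 = 11110011 → 4-byte char (#2). Advance 4.
Byte at offset 8: 0xCC = 11001100 → 2-byte char (#3). Advance 2.
Byte at offset 10: 0xF2 = 11110010 → 4-byte char (#4). Advance 4.
Byte at offset 14: 0xF1 = 11110001 → 4-byte char (#5). Advance 4.
Byte at offset 18: 0xE0 = 11100000 → 3-byte char (#6). Advance 3.
Byte at offset 21: 0xE5 = 11100101 → 3-byte char (#7). Advance 3.
Byte at offset 24: 0xF3 = 11110011 → 4-byte char (#8). Advance 4.
Byte at offset 28: 0xF0 = 11110000 → 4-byte char (#9). Advance 4.
Reached end at offset 32 after 9 code points.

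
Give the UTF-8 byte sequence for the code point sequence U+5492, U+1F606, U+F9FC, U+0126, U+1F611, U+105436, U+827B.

U+5492: 3-byte form → E5 92 92.
U+1F606: 4-byte form → F0 9F 98 86.
U+F9FC: 3-byte form → EF A7 BC.
U+0126: 2-byte form → C4 A6.
U+1F611: 4-byte form → F0 9F 98 91.
U+105436: 4-byte form → F4 85 90 B6.
U+827B: 3-byte form → E8 89 BB.
Concatenated (23 bytes): E5 92 92 F0 9F 98 86 EF A7 BC C4 A6 F0 9F 98 91 F4 85 90 B6 E8 89 BB.

E5 92 92 F0 9F 98 86 EF A7 BC C4 A6 F0 9F 98 91 F4 85 90 B6 E8 89 BB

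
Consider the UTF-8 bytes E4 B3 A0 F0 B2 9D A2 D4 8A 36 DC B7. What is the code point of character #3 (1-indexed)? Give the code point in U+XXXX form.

U+050A

Offset 0: leading byte 0xE4 = 11100100 → 3-byte char #1 = E4 B3 A0.
Offset 3: leading byte 0xF0 = 11110000 → 4-byte char #2 = F0 B2 9D A2.
Offset 7: leading byte 0xD4 = 11010100 → 2-byte char #3 = D4 8A.
Leading byte 0xD4 = 11010100 matches 110xxxxx → 2-byte sequence.
Byte 1: 0xD4 = 11010100, payload 10100 (5 bits).
Byte 2: 0x8A = 10001010 (10xxxxxx ✓), payload 001010.
Concatenate: 10100001010 = 0x50A (11 bits → U+050A).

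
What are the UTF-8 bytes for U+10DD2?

U+10DD2 = 0x10DD2 = 69074 decimal. In range U+10000–U+10FFFF → 4-byte form: 11110xxx 10xxxxxx 10xxxxxx 10xxxxxx.
Binary (21 bits): 000010000110111010010.
Split 3+6+6+6: 000 | 010000 | 110111 | 010010.
Byte 1: 11110000 = 0xF0.
Byte 2: 10010000 = 0x90.
Byte 3: 10110111 = 0xB7.
Byte 4: 10010010 = 0x92.

F0 90 B7 92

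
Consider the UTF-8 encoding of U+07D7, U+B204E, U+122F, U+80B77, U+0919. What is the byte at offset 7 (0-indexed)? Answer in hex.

0x88

U+07D7 → 2-byte form DF 97 at offsets 0–1.
U+B204E → 4-byte form F2 B2 81 8E at offsets 2–5.
U+122F → 3-byte form E1 88 AF at offsets 6–8.
Offset 7 falls in char 3's range; it's byte 2 of E1 88 AF = 0x88.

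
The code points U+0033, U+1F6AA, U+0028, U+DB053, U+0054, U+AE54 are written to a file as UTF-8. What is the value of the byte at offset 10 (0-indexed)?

U+0033 → 1-byte form 33 at offsets 0–0.
U+1F6AA → 4-byte form F0 9F 9A AA at offsets 1–4.
U+0028 → 1-byte form 28 at offsets 5–5.
U+DB053 → 4-byte form F3 9B 81 93 at offsets 6–9.
U+0054 → 1-byte form 54 at offsets 10–10.
Offset 10 falls in char 5's range; it's byte 1 of 54 = 0x54.

0x54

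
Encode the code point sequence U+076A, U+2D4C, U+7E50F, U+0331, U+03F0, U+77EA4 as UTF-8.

U+076A: 2-byte form → DD AA.
U+2D4C: 3-byte form → E2 B5 8C.
U+7E50F: 4-byte form → F1 BE 94 8F.
U+0331: 2-byte form → CC B1.
U+03F0: 2-byte form → CF B0.
U+77EA4: 4-byte form → F1 B7 BA A4.
Concatenated (17 bytes): DD AA E2 B5 8C F1 BE 94 8F CC B1 CF B0 F1 B7 BA A4.

DD AA E2 B5 8C F1 BE 94 8F CC B1 CF B0 F1 B7 BA A4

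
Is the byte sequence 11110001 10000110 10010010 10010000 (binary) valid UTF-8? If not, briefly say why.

Leading byte 0xF1 = 11110001 → 4-byte form.
Continuation bytes 0x86=10000110, 0x92=10010010, 0x90=10010000 all match 10xxxxxx.
Decoded value 0x46490 is ≥ 0x10000 (shortest form) and not a surrogate.

valid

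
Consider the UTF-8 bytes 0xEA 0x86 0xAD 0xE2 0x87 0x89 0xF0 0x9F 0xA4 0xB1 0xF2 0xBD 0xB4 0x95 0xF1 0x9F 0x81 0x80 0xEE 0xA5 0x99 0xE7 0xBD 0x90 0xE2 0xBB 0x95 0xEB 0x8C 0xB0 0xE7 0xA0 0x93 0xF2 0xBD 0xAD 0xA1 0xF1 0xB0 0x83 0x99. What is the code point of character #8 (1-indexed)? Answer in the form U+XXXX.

Offset 0: leading byte 0xEA = 11101010 → 3-byte char #1 = EA 86 AD.
Offset 3: leading byte 0xE2 = 11100010 → 3-byte char #2 = E2 87 89.
Offset 6: leading byte 0xF0 = 11110000 → 4-byte char #3 = F0 9F A4 B1.
Offset 10: leading byte 0xF2 = 11110010 → 4-byte char #4 = F2 BD B4 95.
Offset 14: leading byte 0xF1 = 11110001 → 4-byte char #5 = F1 9F 81 80.
Offset 18: leading byte 0xEE = 11101110 → 3-byte char #6 = EE A5 99.
Offset 21: leading byte 0xE7 = 11100111 → 3-byte char #7 = E7 BD 90.
Offset 24: leading byte 0xE2 = 11100010 → 3-byte char #8 = E2 BB 95.
Leading byte 0xE2 = 11100010 matches 1110xxxx → 3-byte sequence.
Byte 1: 0xE2 = 11100010, payload 0010 (4 bits).
Byte 2: 0xBB = 10111011 (10xxxxxx ✓), payload 111011.
Byte 3: 0x95 = 10010101 (10xxxxxx ✓), payload 010101.
Concatenate: 0010111011010101 = 0x2ED5 (16 bits → U+2ED5).

U+2ED5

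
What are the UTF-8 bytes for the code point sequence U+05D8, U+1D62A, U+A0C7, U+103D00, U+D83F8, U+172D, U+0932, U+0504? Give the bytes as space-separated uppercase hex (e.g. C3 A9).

D7 98 F0 9D 98 AA EA 83 87 F4 83 B4 80 F3 98 8F B8 E1 9C AD E0 A4 B2 D4 84

U+05D8: 2-byte form → D7 98.
U+1D62A: 4-byte form → F0 9D 98 AA.
U+A0C7: 3-byte form → EA 83 87.
U+103D00: 4-byte form → F4 83 B4 80.
U+D83F8: 4-byte form → F3 98 8F B8.
U+172D: 3-byte form → E1 9C AD.
U+0932: 3-byte form → E0 A4 B2.
U+0504: 2-byte form → D4 84.
Concatenated (25 bytes): D7 98 F0 9D 98 AA EA 83 87 F4 83 B4 80 F3 98 8F B8 E1 9C AD E0 A4 B2 D4 84.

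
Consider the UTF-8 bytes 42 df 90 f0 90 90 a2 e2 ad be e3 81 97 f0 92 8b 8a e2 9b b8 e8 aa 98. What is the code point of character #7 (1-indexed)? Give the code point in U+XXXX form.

U+26F8

Offset 0: leading byte 0x42 = 01000010 → 1-byte char #1 = 42.
Offset 1: leading byte 0xDF = 11011111 → 2-byte char #2 = DF 90.
Offset 3: leading byte 0xF0 = 11110000 → 4-byte char #3 = F0 90 90 A2.
Offset 7: leading byte 0xE2 = 11100010 → 3-byte char #4 = E2 AD BE.
Offset 10: leading byte 0xE3 = 11100011 → 3-byte char #5 = E3 81 97.
Offset 13: leading byte 0xF0 = 11110000 → 4-byte char #6 = F0 92 8B 8A.
Offset 17: leading byte 0xE2 = 11100010 → 3-byte char #7 = E2 9B B8.
Leading byte 0xE2 = 11100010 matches 1110xxxx → 3-byte sequence.
Byte 1: 0xE2 = 11100010, payload 0010 (4 bits).
Byte 2: 0x9B = 10011011 (10xxxxxx ✓), payload 011011.
Byte 3: 0xB8 = 10111000 (10xxxxxx ✓), payload 111000.
Concatenate: 0010011011111000 = 0x26F8 (16 bits → U+26F8).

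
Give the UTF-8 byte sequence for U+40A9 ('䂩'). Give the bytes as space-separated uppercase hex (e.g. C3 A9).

E4 82 A9

U+40A9 = 0x40A9 = 16553 decimal. In range U+0800–U+FFFF → 3-byte form: 1110xxxx 10xxxxxx 10xxxxxx.
Binary (16 bits): 0100000010101001.
Split 4+6+6: 0100 | 000010 | 101001.
Byte 1: 11100100 = 0xE4.
Byte 2: 10000010 = 0x82.
Byte 3: 10101001 = 0xA9.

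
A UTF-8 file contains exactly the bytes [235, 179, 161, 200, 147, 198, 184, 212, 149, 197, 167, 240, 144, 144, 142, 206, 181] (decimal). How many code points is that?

Byte at offset 0: 0xEB = 11101011 → 3-byte char (#1). Advance 3.
Byte at offset 3: 0xC8 = 11001000 → 2-byte char (#2). Advance 2.
Byte at offset 5: 0xC6 = 11000110 → 2-byte char (#3). Advance 2.
Byte at offset 7: 0xD4 = 11010100 → 2-byte char (#4). Advance 2.
Byte at offset 9: 0xC5 = 11000101 → 2-byte char (#5). Advance 2.
Byte at offset 11: 0xF0 = 11110000 → 4-byte char (#6). Advance 4.
Byte at offset 15: 0xCE = 11001110 → 2-byte char (#7). Advance 2.
Reached end at offset 17 after 7 code points.

7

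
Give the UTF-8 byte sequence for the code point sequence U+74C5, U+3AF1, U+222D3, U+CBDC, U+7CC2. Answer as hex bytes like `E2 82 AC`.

E7 93 85 E3 AB B1 F0 A2 8B 93 EC AF 9C E7 B3 82

U+74C5: 3-byte form → E7 93 85.
U+3AF1: 3-byte form → E3 AB B1.
U+222D3: 4-byte form → F0 A2 8B 93.
U+CBDC: 3-byte form → EC AF 9C.
U+7CC2: 3-byte form → E7 B3 82.
Concatenated (16 bytes): E7 93 85 E3 AB B1 F0 A2 8B 93 EC AF 9C E7 B3 82.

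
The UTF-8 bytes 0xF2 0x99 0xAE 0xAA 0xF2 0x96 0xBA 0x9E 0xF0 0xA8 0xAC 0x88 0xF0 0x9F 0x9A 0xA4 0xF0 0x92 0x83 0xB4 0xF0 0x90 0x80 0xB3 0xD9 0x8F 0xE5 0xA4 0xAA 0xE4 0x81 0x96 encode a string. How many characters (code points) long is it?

Byte at offset 0: 0xF2 = 11110010 → 4-byte char (#1). Advance 4.
Byte at offset 4: 0xF2 = 11110010 → 4-byte char (#2). Advance 4.
Byte at offset 8: 0xF0 = 11110000 → 4-byte char (#3). Advance 4.
Byte at offset 12: 0xF0 = 11110000 → 4-byte char (#4). Advance 4.
Byte at offset 16: 0xF0 = 11110000 → 4-byte char (#5). Advance 4.
Byte at offset 20: 0xF0 = 11110000 → 4-byte char (#6). Advance 4.
Byte at offset 24: 0xD9 = 11011001 → 2-byte char (#7). Advance 2.
Byte at offset 26: 0xE5 = 11100101 → 3-byte char (#8). Advance 3.
Byte at offset 29: 0xE4 = 11100100 → 3-byte char (#9). Advance 3.
Reached end at offset 32 after 9 code points.

9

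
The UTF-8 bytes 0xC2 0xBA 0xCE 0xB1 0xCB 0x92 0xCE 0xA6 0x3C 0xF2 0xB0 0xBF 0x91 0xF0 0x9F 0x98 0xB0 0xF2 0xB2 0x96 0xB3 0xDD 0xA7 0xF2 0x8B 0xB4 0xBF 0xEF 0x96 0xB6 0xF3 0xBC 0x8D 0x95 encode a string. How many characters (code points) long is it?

Byte at offset 0: 0xC2 = 11000010 → 2-byte char (#1). Advance 2.
Byte at offset 2: 0xCE = 11001110 → 2-byte char (#2). Advance 2.
Byte at offset 4: 0xCB = 11001011 → 2-byte char (#3). Advance 2.
Byte at offset 6: 0xCE = 11001110 → 2-byte char (#4). Advance 2.
Byte at offset 8: 0x3C = 00111100 → 1-byte char (#5). Advance 1.
Byte at offset 9: 0xF2 = 11110010 → 4-byte char (#6). Advance 4.
Byte at offset 13: 0xF0 = 11110000 → 4-byte char (#7). Advance 4.
Byte at offset 17: 0xF2 = 11110010 → 4-byte char (#8). Advance 4.
Byte at offset 21: 0xDD = 11011101 → 2-byte char (#9). Advance 2.
Byte at offset 23: 0xF2 = 11110010 → 4-byte char (#10). Advance 4.
Byte at offset 27: 0xEF = 11101111 → 3-byte char (#11). Advance 3.
Byte at offset 30: 0xF3 = 11110011 → 4-byte char (#12). Advance 4.
Reached end at offset 34 after 12 code points.

12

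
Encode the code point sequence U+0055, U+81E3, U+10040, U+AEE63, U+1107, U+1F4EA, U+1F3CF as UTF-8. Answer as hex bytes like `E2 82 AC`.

U+0055: 1-byte form → 55.
U+81E3: 3-byte form → E8 87 A3.
U+10040: 4-byte form → F0 90 81 80.
U+AEE63: 4-byte form → F2 AE B9 A3.
U+1107: 3-byte form → E1 84 87.
U+1F4EA: 4-byte form → F0 9F 93 AA.
U+1F3CF: 4-byte form → F0 9F 8F 8F.
Concatenated (23 bytes): 55 E8 87 A3 F0 90 81 80 F2 AE B9 A3 E1 84 87 F0 9F 93 AA F0 9F 8F 8F.

55 E8 87 A3 F0 90 81 80 F2 AE B9 A3 E1 84 87 F0 9F 93 AA F0 9F 8F 8F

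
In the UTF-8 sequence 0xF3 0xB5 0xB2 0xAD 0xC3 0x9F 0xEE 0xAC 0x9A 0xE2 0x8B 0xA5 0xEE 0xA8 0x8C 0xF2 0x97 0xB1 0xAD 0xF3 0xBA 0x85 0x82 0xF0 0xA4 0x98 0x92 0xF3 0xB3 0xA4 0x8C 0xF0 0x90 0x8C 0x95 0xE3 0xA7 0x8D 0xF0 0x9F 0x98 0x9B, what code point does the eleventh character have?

U+39CD

Offset 0: leading byte 0xF3 = 11110011 → 4-byte char #1 = F3 B5 B2 AD.
Offset 4: leading byte 0xC3 = 11000011 → 2-byte char #2 = C3 9F.
Offset 6: leading byte 0xEE = 11101110 → 3-byte char #3 = EE AC 9A.
Offset 9: leading byte 0xE2 = 11100010 → 3-byte char #4 = E2 8B A5.
Offset 12: leading byte 0xEE = 11101110 → 3-byte char #5 = EE A8 8C.
Offset 15: leading byte 0xF2 = 11110010 → 4-byte char #6 = F2 97 B1 AD.
Offset 19: leading byte 0xF3 = 11110011 → 4-byte char #7 = F3 BA 85 82.
Offset 23: leading byte 0xF0 = 11110000 → 4-byte char #8 = F0 A4 98 92.
Offset 27: leading byte 0xF3 = 11110011 → 4-byte char #9 = F3 B3 A4 8C.
Offset 31: leading byte 0xF0 = 11110000 → 4-byte char #10 = F0 90 8C 95.
Offset 35: leading byte 0xE3 = 11100011 → 3-byte char #11 = E3 A7 8D.
Leading byte 0xE3 = 11100011 matches 1110xxxx → 3-byte sequence.
Byte 1: 0xE3 = 11100011, payload 0011 (4 bits).
Byte 2: 0xA7 = 10100111 (10xxxxxx ✓), payload 100111.
Byte 3: 0x8D = 10001101 (10xxxxxx ✓), payload 001101.
Concatenate: 0011100111001101 = 0x39CD (16 bits → U+39CD).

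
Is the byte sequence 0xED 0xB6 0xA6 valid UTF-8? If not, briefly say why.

Structurally a 3-byte sequence; payload = 0xDDA6.
But 0xDDA6 is in U+D800–U+DFFF, the surrogate range. Surrogates are not Unicode scalar values and are forbidden in UTF-8.

invalid (encodes a surrogate (U+D800–U+DFFF))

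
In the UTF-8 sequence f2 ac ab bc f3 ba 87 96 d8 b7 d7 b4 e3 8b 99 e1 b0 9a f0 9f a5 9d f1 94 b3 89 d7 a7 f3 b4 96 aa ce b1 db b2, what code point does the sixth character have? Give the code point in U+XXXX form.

U+1C1A

Offset 0: leading byte 0xF2 = 11110010 → 4-byte char #1 = F2 AC AB BC.
Offset 4: leading byte 0xF3 = 11110011 → 4-byte char #2 = F3 BA 87 96.
Offset 8: leading byte 0xD8 = 11011000 → 2-byte char #3 = D8 B7.
Offset 10: leading byte 0xD7 = 11010111 → 2-byte char #4 = D7 B4.
Offset 12: leading byte 0xE3 = 11100011 → 3-byte char #5 = E3 8B 99.
Offset 15: leading byte 0xE1 = 11100001 → 3-byte char #6 = E1 B0 9A.
Leading byte 0xE1 = 11100001 matches 1110xxxx → 3-byte sequence.
Byte 1: 0xE1 = 11100001, payload 0001 (4 bits).
Byte 2: 0xB0 = 10110000 (10xxxxxx ✓), payload 110000.
Byte 3: 0x9A = 10011010 (10xxxxxx ✓), payload 011010.
Concatenate: 0001110000011010 = 0x1C1A (16 bits → U+1C1A).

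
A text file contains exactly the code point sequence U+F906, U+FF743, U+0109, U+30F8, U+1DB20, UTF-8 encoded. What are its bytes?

EF A4 86 F3 BF 9D 83 C4 89 E3 83 B8 F0 9D AC A0

U+F906: 3-byte form → EF A4 86.
U+FF743: 4-byte form → F3 BF 9D 83.
U+0109: 2-byte form → C4 89.
U+30F8: 3-byte form → E3 83 B8.
U+1DB20: 4-byte form → F0 9D AC A0.
Concatenated (16 bytes): EF A4 86 F3 BF 9D 83 C4 89 E3 83 B8 F0 9D AC A0.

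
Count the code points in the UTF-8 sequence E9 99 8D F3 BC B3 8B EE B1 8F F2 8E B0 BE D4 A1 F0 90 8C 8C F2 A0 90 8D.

7

Byte at offset 0: 0xE9 = 11101001 → 3-byte char (#1). Advance 3.
Byte at offset 3: 0xF3 = 11110011 → 4-byte char (#2). Advance 4.
Byte at offset 7: 0xEE = 11101110 → 3-byte char (#3). Advance 3.
Byte at offset 10: 0xF2 = 11110010 → 4-byte char (#4). Advance 4.
Byte at offset 14: 0xD4 = 11010100 → 2-byte char (#5). Advance 2.
Byte at offset 16: 0xF0 = 11110000 → 4-byte char (#6). Advance 4.
Byte at offset 20: 0xF2 = 11110010 → 4-byte char (#7). Advance 4.
Reached end at offset 24 after 7 code points.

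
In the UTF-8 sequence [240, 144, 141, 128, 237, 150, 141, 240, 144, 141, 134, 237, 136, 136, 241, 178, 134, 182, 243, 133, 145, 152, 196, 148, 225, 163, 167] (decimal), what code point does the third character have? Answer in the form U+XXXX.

U+10346

Offset 0: leading byte 0xF0 = 11110000 → 4-byte char #1 = F0 90 8D 80.
Offset 4: leading byte 0xED = 11101101 → 3-byte char #2 = ED 96 8D.
Offset 7: leading byte 0xF0 = 11110000 → 4-byte char #3 = F0 90 8D 86.
Leading byte 0xF0 = 11110000 matches 11110xxx → 4-byte sequence.
Byte 1: 0xF0 = 11110000, payload 000 (3 bits).
Byte 2: 0x90 = 10010000 (10xxxxxx ✓), payload 010000.
Byte 3: 0x8D = 10001101 (10xxxxxx ✓), payload 001101.
Byte 4: 0x86 = 10000110 (10xxxxxx ✓), payload 000110.
Concatenate: 000010000001101000110 = 0x10346 (21 bits → U+10346).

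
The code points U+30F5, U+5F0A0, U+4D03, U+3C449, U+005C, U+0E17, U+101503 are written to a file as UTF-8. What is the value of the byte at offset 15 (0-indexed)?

U+30F5 → 3-byte form E3 83 B5 at offsets 0–2.
U+5F0A0 → 4-byte form F1 9F 82 A0 at offsets 3–6.
U+4D03 → 3-byte form E4 B4 83 at offsets 7–9.
U+3C449 → 4-byte form F0 BC 91 89 at offsets 10–13.
U+005C → 1-byte form 5C at offsets 14–14.
U+0E17 → 3-byte form E0 B8 97 at offsets 15–17.
Offset 15 falls in char 6's range; it's byte 1 of E0 B8 97 = 0xE0.

0xE0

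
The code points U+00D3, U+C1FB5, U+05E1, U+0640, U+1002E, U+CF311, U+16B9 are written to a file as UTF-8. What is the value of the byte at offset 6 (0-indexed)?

0xD7

U+00D3 → 2-byte form C3 93 at offsets 0–1.
U+C1FB5 → 4-byte form F3 81 BE B5 at offsets 2–5.
U+05E1 → 2-byte form D7 A1 at offsets 6–7.
Offset 6 falls in char 3's range; it's byte 1 of D7 A1 = 0xD7.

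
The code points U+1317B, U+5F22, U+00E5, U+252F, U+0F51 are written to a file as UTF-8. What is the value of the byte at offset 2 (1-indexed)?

1-indexed offset 2 is 0-indexed offset 1.
U+1317B → 4-byte form F0 93 85 BB at offsets 0–3.
Offset 1 falls in char 1's range; it's byte 2 of F0 93 85 BB = 0x93.

0x93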